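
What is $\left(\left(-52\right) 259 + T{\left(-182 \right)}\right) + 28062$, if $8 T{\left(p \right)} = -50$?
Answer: $\frac{58351}{4} \approx 14588.0$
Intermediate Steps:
$T{\left(p \right)} = - \frac{25}{4}$ ($T{\left(p \right)} = \frac{1}{8} \left(-50\right) = - \frac{25}{4}$)
$\left(\left(-52\right) 259 + T{\left(-182 \right)}\right) + 28062 = \left(\left(-52\right) 259 - \frac{25}{4}\right) + 28062 = \left(-13468 - \frac{25}{4}\right) + 28062 = - \frac{53897}{4} + 28062 = \frac{58351}{4}$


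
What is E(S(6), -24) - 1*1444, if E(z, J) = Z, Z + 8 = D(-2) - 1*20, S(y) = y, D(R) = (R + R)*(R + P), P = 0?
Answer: -1464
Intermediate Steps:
D(R) = 2*R² (D(R) = (R + R)*(R + 0) = (2*R)*R = 2*R²)
Z = -20 (Z = -8 + (2*(-2)² - 1*20) = -8 + (2*4 - 20) = -8 + (8 - 20) = -8 - 12 = -20)
E(z, J) = -20
E(S(6), -24) - 1*1444 = -20 - 1*1444 = -20 - 1444 = -1464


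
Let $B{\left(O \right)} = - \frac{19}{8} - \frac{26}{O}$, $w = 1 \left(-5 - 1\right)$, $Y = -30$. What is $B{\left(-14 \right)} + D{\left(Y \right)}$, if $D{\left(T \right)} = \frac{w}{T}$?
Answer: $- \frac{89}{280} \approx -0.31786$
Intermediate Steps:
$w = -6$ ($w = 1 \left(-6\right) = -6$)
$B{\left(O \right)} = - \frac{19}{8} - \frac{26}{O}$ ($B{\left(O \right)} = \left(-19\right) \frac{1}{8} - \frac{26}{O} = - \frac{19}{8} - \frac{26}{O}$)
$D{\left(T \right)} = - \frac{6}{T}$
$B{\left(-14 \right)} + D{\left(Y \right)} = \left(- \frac{19}{8} - \frac{26}{-14}\right) - \frac{6}{-30} = \left(- \frac{19}{8} - - \frac{13}{7}\right) - - \frac{1}{5} = \left(- \frac{19}{8} + \frac{13}{7}\right) + \frac{1}{5} = - \frac{29}{56} + \frac{1}{5} = - \frac{89}{280}$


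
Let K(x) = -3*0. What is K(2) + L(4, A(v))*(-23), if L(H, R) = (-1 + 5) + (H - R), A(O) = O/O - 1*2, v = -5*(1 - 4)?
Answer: -207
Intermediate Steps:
v = 15 (v = -5*(-3) = 15)
A(O) = -1 (A(O) = 1 - 2 = -1)
L(H, R) = 4 + H - R (L(H, R) = 4 + (H - R) = 4 + H - R)
K(x) = 0
K(2) + L(4, A(v))*(-23) = 0 + (4 + 4 - 1*(-1))*(-23) = 0 + (4 + 4 + 1)*(-23) = 0 + 9*(-23) = 0 - 207 = -207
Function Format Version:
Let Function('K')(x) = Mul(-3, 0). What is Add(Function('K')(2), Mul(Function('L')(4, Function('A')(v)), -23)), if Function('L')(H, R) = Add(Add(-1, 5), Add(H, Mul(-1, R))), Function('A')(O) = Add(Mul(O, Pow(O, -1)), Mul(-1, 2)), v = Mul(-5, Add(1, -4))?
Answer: -207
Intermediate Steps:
v = 15 (v = Mul(-5, -3) = 15)
Function('A')(O) = -1 (Function('A')(O) = Add(1, -2) = -1)
Function('L')(H, R) = Add(4, H, Mul(-1, R)) (Function('L')(H, R) = Add(4, Add(H, Mul(-1, R))) = Add(4, H, Mul(-1, R)))
Function('K')(x) = 0
Add(Function('K')(2), Mul(Function('L')(4, Function('A')(v)), -23)) = Add(0, Mul(Add(4, 4, Mul(-1, -1)), -23)) = Add(0, Mul(Add(4, 4, 1), -23)) = Add(0, Mul(9, -23)) = Add(0, -207) = -207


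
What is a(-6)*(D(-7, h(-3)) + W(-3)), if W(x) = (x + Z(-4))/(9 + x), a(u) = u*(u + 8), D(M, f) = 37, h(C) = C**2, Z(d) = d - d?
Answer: -438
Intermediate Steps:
Z(d) = 0
a(u) = u*(8 + u)
W(x) = x/(9 + x) (W(x) = (x + 0)/(9 + x) = x/(9 + x))
a(-6)*(D(-7, h(-3)) + W(-3)) = (-6*(8 - 6))*(37 - 3/(9 - 3)) = (-6*2)*(37 - 3/6) = -12*(37 - 3*1/6) = -12*(37 - 1/2) = -12*73/2 = -438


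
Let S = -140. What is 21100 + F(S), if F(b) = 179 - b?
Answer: 21419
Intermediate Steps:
21100 + F(S) = 21100 + (179 - 1*(-140)) = 21100 + (179 + 140) = 21100 + 319 = 21419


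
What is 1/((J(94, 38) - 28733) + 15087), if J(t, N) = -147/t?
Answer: -94/1282871 ≈ -7.3273e-5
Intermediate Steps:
1/((J(94, 38) - 28733) + 15087) = 1/((-147/94 - 28733) + 15087) = 1/(-2701049/94 + 15087) = 1/(-1282871/94) = -94/1282871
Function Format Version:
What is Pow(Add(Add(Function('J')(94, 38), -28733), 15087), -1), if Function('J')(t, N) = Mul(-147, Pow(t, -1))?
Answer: Rational(-94, 1282871) ≈ -7.3273e-5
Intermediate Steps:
Pow(Add(Add(Function('J')(94, 38), -28733), 15087), -1) = Pow(Add(Add(Mul(-147, Pow(94, -1)), -28733), 15087), -1) = Pow(Add(Add(Mul(-147, Rational(1, 94)), -28733), 15087), -1) = Pow(Add(Add(Rational(-147, 94), -28733), 15087), -1) = Pow(Add(Rational(-2701049, 94), 15087), -1) = Pow(Rational(-1282871, 94), -1) = Rational(-94, 1282871)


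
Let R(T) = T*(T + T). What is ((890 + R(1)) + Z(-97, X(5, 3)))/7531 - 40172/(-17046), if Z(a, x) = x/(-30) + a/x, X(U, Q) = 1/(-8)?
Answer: 13238725241/5134937040 ≈ 2.5782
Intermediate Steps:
X(U, Q) = -1/8
Z(a, x) = -x/30 + a/x (Z(a, x) = x*(-1/30) + a/x = -x/30 + a/x)
R(T) = 2*T**2 (R(T) = T*(2*T) = 2*T**2)
((890 + R(1)) + Z(-97, X(5, 3)))/7531 - 40172/(-17046) = ((890 + 2*1**2) + (-1/30*(-1/8) - 97/(-1/8)))/7531 - 40172/(-17046) = ((890 + 2*1) + (1/240 - 97*(-8)))*(1/7531) - 40172*(-1/17046) = ((890 + 2) + (1/240 + 776))*(1/7531) + 20086/8523 = (892 + 186241/240)*(1/7531) + 20086/8523 = (400321/240)*(1/7531) + 20086/8523 = 400321/1807440 + 20086/8523 = 13238725241/5134937040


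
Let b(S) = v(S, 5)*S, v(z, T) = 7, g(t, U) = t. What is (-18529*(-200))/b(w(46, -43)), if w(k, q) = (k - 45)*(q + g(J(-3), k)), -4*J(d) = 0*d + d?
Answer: -2117600/169 ≈ -12530.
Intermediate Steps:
J(d) = -d/4 (J(d) = -(0*d + d)/4 = -(0 + d)/4 = -d/4)
w(k, q) = (-45 + k)*(¾ + q) (w(k, q) = (k - 45)*(q - ¼*(-3)) = (-45 + k)*(q + ¾) = (-45 + k)*(¾ + q))
b(S) = 7*S
(-18529*(-200))/b(w(46, -43)) = (-18529*(-200))/((7*(-135/4 - 45*(-43) + (¾)*46 + 46*(-43)))) = 3705800/((7*(-135/4 + 1935 + 69/2 - 1978))) = 3705800/((7*(-169/4))) = 3705800/(-1183/4) = 3705800*(-4/1183) = -2117600/169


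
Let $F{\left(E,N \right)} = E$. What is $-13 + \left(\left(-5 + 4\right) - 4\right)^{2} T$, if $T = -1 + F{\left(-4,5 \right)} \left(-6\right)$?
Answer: $562$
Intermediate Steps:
$T = 23$ ($T = -1 - -24 = -1 + 24 = 23$)
$-13 + \left(\left(-5 + 4\right) - 4\right)^{2} T = -13 + \left(\left(-5 + 4\right) - 4\right)^{2} \cdot 23 = -13 + \left(-1 - 4\right)^{2} \cdot 23 = -13 + \left(-5\right)^{2} \cdot 23 = -13 + 25 \cdot 23 = -13 + 575 = 562$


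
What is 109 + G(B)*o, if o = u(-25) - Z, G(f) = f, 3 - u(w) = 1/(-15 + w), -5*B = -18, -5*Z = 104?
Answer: 19477/100 ≈ 194.77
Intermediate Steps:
Z = -104/5 (Z = -⅕*104 = -104/5 ≈ -20.800)
B = 18/5 (B = -⅕*(-18) = 18/5 ≈ 3.6000)
u(w) = 3 - 1/(-15 + w)
o = 953/40 (o = (-46 + 3*(-25))/(-15 - 25) - 1*(-104/5) = (-46 - 75)/(-40) + 104/5 = -1/40*(-121) + 104/5 = 121/40 + 104/5 = 953/40 ≈ 23.825)
109 + G(B)*o = 109 + (18/5)*(953/40) = 109 + 8577/100 = 19477/100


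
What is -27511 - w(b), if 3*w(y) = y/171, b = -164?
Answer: -14112979/513 ≈ -27511.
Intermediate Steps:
w(y) = y/513 (w(y) = (y/171)/3 = y/513)
-27511 - w(b) = -27511 - (-164)/513 = -27511 - 1*(-164/513) = -27511 + 164/513 = -14112979/513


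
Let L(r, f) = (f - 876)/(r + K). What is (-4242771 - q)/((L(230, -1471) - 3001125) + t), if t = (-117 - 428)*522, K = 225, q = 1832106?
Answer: 2764069035/1494957172 ≈ 1.8489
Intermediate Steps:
L(r, f) = (-876 + f)/(225 + r) (L(r, f) = (f - 876)/(r + 225) = (-876 + f)/(225 + r))
t = -284490 (t = -545*522 = -284490)
(-4242771 - q)/((L(230, -1471) - 3001125) + t) = (-4242771 - 1*1832106)/(((-876 - 1471)/(225 + 230) - 3001125) - 284490) = (-4242771 - 1832106)/((-2347/455 - 3001125) - 284490) = -6074877/(((1/455)*(-2347) - 3001125) - 284490) = -6074877/((-2347/455 - 3001125) - 284490) = -6074877/(-1365514222/455 - 284490) = -6074877/(-1494957172/455) = -6074877*(-455/1494957172) = 2764069035/1494957172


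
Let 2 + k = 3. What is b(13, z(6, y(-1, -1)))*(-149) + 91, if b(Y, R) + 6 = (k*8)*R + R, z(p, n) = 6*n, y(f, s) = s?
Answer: 9031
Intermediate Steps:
k = 1 (k = -2 + 3 = 1)
b(Y, R) = -6 + 9*R (b(Y, R) = -6 + ((1*8)*R + R) = -6 + (8*R + R) = -6 + 9*R)
b(13, z(6, y(-1, -1)))*(-149) + 91 = (-6 + 9*(6*(-1)))*(-149) + 91 = (-6 + 9*(-6))*(-149) + 91 = (-6 - 54)*(-149) + 91 = -60*(-149) + 91 = 8940 + 91 = 9031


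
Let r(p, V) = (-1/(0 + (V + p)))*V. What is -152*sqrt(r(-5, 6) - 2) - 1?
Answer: -1 - 304*I*sqrt(2) ≈ -1.0 - 429.92*I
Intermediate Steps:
r(p, V) = -V/(V + p) (r(p, V) = (-1/(V + p))*V = -V/(V + p))
-152*sqrt(r(-5, 6) - 2) - 1 = -152*sqrt(-1*6/(6 - 5) - 2) - 1 = -152*sqrt(-1*6/1 - 2) - 1 = -152*sqrt(-1*6*1 - 2) - 1 = -152*sqrt(-6 - 2) - 1 = -304*I*sqrt(2) - 1 = -1 - 304*I*sqrt(2)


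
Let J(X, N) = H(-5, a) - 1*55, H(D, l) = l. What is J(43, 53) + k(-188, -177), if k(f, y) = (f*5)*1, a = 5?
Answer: -990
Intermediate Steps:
k(f, y) = 5*f (k(f, y) = (5*f)*1 = 5*f)
J(X, N) = -50 (J(X, N) = 5 - 1*55 = 5 - 55 = -50)
J(43, 53) + k(-188, -177) = -50 + 5*(-188) = -50 - 940 = -990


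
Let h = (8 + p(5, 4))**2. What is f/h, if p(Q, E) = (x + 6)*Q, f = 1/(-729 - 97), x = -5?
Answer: -1/139594 ≈ -7.1636e-6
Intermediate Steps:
f = -1/826 (f = 1/(-826) = -1/826 ≈ -0.0012107)
p(Q, E) = Q (p(Q, E) = (-5 + 6)*Q = 1*Q = Q)
h = 169 (h = (8 + 5)**2 = 13**2 = 169)
f/h = -1/826/169 = -1/826*1/169 = -1/139594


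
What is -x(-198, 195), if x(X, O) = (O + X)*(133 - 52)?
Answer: 243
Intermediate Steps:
x(X, O) = 81*O + 81*X (x(X, O) = (O + X)*81 = 81*O + 81*X)
-x(-198, 195) = -(81*195 + 81*(-198)) = -(15795 - 16038) = -1*(-243) = 243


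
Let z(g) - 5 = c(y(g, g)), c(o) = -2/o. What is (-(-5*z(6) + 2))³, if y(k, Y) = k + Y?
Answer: 2352637/216 ≈ 10892.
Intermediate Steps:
y(k, Y) = Y + k
z(g) = 5 - 1/g (z(g) = 5 - 2/(g + g) = 5 - 2*1/(2*g) = 5 - 1/g)
(-(-5*z(6) + 2))³ = (-(-5*(5 - 1/6) + 2))³ = (-(-5*(5 - 1*⅙) + 2))³ = (-(-5*(5 - ⅙) + 2))³ = (-(-5*29/6 + 2))³ = (-(-145/6 + 2))³ = (-1*(-133/6))³ = (133/6)³ = 2352637/216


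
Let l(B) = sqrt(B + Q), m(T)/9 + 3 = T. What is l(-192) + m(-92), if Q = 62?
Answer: -855 + I*sqrt(130) ≈ -855.0 + 11.402*I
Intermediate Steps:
m(T) = -27 + 9*T
l(B) = sqrt(62 + B) (l(B) = sqrt(B + 62) = sqrt(62 + B))
l(-192) + m(-92) = sqrt(62 - 192) + (-27 + 9*(-92)) = sqrt(-130) + (-27 - 828) = I*sqrt(130) - 855 = -855 + I*sqrt(130)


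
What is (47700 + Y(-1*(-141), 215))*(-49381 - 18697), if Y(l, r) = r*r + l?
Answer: -6403825148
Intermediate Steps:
Y(l, r) = l + r² (Y(l, r) = r² + l = l + r²)
(47700 + Y(-1*(-141), 215))*(-49381 - 18697) = (47700 + (-1*(-141) + 215²))*(-49381 - 18697) = (47700 + (141 + 46225))*(-68078) = (47700 + 46366)*(-68078) = 94066*(-68078) = -6403825148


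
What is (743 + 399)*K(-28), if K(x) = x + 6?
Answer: -25124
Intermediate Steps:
K(x) = 6 + x
(743 + 399)*K(-28) = (743 + 399)*(6 - 28) = 1142*(-22) = -25124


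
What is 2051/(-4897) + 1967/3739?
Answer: 1963710/18309883 ≈ 0.10725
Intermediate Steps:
2051/(-4897) + 1967/3739 = 2051*(-1/4897) + 1967*(1/3739) = -2051/4897 + 1967/3739 = 1963710/18309883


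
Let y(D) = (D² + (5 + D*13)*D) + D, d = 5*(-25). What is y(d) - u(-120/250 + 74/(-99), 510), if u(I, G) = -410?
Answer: 218410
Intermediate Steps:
d = -125
y(D) = D + D² + D*(5 + 13*D) (y(D) = (D² + (5 + 13*D)*D) + D = (D² + D*(5 + 13*D)) + D = D + D² + D*(5 + 13*D))
y(d) - u(-120/250 + 74/(-99), 510) = 2*(-125)*(3 + 7*(-125)) - 1*(-410) = 2*(-125)*(3 - 875) + 410 = 2*(-125)*(-872) + 410 = 218000 + 410 = 218410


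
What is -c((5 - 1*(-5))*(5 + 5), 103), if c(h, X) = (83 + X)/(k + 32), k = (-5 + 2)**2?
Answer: -186/41 ≈ -4.5366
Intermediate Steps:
k = 9 (k = (-3)**2 = 9)
c(h, X) = 83/41 + X/41 (c(h, X) = (83 + X)/(9 + 32) = (83 + X)/41 = (83 + X)*(1/41) = 83/41 + X/41)
-c((5 - 1*(-5))*(5 + 5), 103) = -(83/41 + (1/41)*103) = -(83/41 + 103/41) = -1*186/41 = -186/41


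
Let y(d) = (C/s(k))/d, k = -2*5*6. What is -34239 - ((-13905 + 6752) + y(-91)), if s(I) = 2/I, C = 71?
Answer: -2466956/91 ≈ -27109.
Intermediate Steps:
k = -60 (k = -10*6 = -60)
y(d) = -2130/d (y(d) = (71/((2/(-60))))/d = (71/((2*(-1/60))))/d = (71/(-1/30))/d = (71*(-30))/d = -2130/d)
-34239 - ((-13905 + 6752) + y(-91)) = -34239 - ((-13905 + 6752) - 2130/(-91)) = -34239 - (-7153 - 2130*(-1/91)) = -34239 - (-7153 + 2130/91) = -34239 - 1*(-648793/91) = -34239 + 648793/91 = -2466956/91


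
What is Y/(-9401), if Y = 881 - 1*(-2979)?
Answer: -3860/9401 ≈ -0.41059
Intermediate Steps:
Y = 3860 (Y = 881 + 2979 = 3860)
Y/(-9401) = 3860/(-9401) = 3860*(-1/9401) = -3860/9401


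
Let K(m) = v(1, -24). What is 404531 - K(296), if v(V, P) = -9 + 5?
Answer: 404535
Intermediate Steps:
v(V, P) = -4
K(m) = -4
404531 - K(296) = 404531 - 1*(-4) = 404531 + 4 = 404535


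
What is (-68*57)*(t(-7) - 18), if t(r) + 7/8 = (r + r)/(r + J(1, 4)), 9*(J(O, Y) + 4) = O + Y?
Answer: 6388617/94 ≈ 67964.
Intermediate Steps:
J(O, Y) = -4 + O/9 + Y/9 (J(O, Y) = -4 + (O + Y)/9 = -4 + (O/9 + Y/9) = -4 + O/9 + Y/9)
t(r) = -7/8 + 2*r/(-31/9 + r) (t(r) = -7/8 + (r + r)/(r + (-4 + (1/9)*1 + (1/9)*4)) = -7/8 + (2*r)/(r + (-4 + 1/9 + 4/9)) = -7/8 + (2*r)/(r - 31/9) = -7/8 + (2*r)/(-31/9 + r) = -7/8 + 2*r/(-31/9 + r))
(-68*57)*(t(-7) - 18) = (-68*57)*((217 + 81*(-7))/(8*(-31 + 9*(-7))) - 18) = -3876*((217 - 567)/(8*(-31 - 63)) - 18) = -3876*((1/8)*(-350)/(-94) - 18) = -3876*((1/8)*(-1/94)*(-350) - 18) = -3876*(175/376 - 18) = -3876*(-6593/376) = 6388617/94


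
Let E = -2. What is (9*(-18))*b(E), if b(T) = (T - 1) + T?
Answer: 810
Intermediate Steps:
b(T) = -1 + 2*T (b(T) = (-1 + T) + T = -1 + 2*T)
(9*(-18))*b(E) = (9*(-18))*(-1 + 2*(-2)) = -162*(-1 - 4) = -162*(-5) = 810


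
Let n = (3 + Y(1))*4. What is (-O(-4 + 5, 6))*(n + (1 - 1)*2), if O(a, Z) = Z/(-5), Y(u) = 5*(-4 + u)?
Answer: -288/5 ≈ -57.600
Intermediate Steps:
Y(u) = -20 + 5*u
O(a, Z) = -Z/5 (O(a, Z) = Z*(-⅕) = -Z/5)
n = -48 (n = (3 + (-20 + 5*1))*4 = (3 + (-20 + 5))*4 = (3 - 15)*4 = -12*4 = -48)
(-O(-4 + 5, 6))*(n + (1 - 1)*2) = (-(-1)*6/5)*(-48 + (1 - 1)*2) = (-1*(-6/5))*(-48 + 0*2) = 6*(-48 + 0)/5 = (6/5)*(-48) = -288/5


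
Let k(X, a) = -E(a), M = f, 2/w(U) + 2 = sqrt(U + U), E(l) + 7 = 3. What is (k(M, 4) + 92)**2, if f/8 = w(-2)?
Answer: 9216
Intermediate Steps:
E(l) = -4 (E(l) = -7 + 3 = -4)
w(U) = 2/(-2 + sqrt(2)*sqrt(U)) (w(U) = 2/(-2 + sqrt(U + U)) = 2/(-2 + sqrt(2*U)) = 2/(-2 + sqrt(2)*sqrt(U)))
f = 2*(-2 - 2*I) (f = 8*(2/(-2 + sqrt(2)*sqrt(-2))) = 8*(2/(-2 + sqrt(2)*(I*sqrt(2)))) = 8*(2/(-2 + 2*I)) = 8*(2*((-2 - 2*I)/8)) = 8*((-2 - 2*I)/4) = 2*(-2 - 2*I) ≈ -4.0 - 4.0*I)
M = -4 - 4*I ≈ -4.0 - 4.0*I
k(X, a) = 4 (k(X, a) = -1*(-4) = 4)
(k(M, 4) + 92)**2 = (4 + 92)**2 = 96**2 = 9216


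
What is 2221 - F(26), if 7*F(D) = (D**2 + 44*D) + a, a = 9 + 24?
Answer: 13694/7 ≈ 1956.3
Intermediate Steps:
a = 33
F(D) = 33/7 + D**2/7 + 44*D/7 (F(D) = ((D**2 + 44*D) + 33)/7 = (33 + D**2 + 44*D)/7 = 33/7 + D**2/7 + 44*D/7)
2221 - F(26) = 2221 - (33/7 + (1/7)*26**2 + (44/7)*26) = 2221 - (33/7 + (1/7)*676 + 1144/7) = 2221 - (33/7 + 676/7 + 1144/7) = 2221 - 1*1853/7 = 2221 - 1853/7 = 13694/7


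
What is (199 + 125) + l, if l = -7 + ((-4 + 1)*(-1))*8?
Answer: 341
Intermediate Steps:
l = 17 (l = -7 - 3*(-1)*8 = -7 + 3*8 = -7 + 24 = 17)
(199 + 125) + l = (199 + 125) + 17 = 324 + 17 = 341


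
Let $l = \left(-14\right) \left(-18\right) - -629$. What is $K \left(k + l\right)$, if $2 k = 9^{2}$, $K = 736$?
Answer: $678224$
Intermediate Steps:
$k = \frac{81}{2}$ ($k = \frac{9^{2}}{2} = \frac{1}{2} \cdot 81 = \frac{81}{2} \approx 40.5$)
$l = 881$ ($l = 252 + 629 = 881$)
$K \left(k + l\right) = 736 \left(\frac{81}{2} + 881\right) = 736 \cdot \frac{1843}{2} = 678224$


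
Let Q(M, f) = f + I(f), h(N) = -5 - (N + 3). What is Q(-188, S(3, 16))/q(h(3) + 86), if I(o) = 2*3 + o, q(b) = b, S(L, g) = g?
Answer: 38/75 ≈ 0.50667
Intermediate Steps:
h(N) = -8 - N (h(N) = -5 - (3 + N) = -5 + (-3 - N) = -8 - N)
I(o) = 6 + o
Q(M, f) = 6 + 2*f (Q(M, f) = f + (6 + f) = 6 + 2*f)
Q(-188, S(3, 16))/q(h(3) + 86) = (6 + 2*16)/((-8 - 1*3) + 86) = (6 + 32)/((-8 - 3) + 86) = 38/(-11 + 86) = 38/75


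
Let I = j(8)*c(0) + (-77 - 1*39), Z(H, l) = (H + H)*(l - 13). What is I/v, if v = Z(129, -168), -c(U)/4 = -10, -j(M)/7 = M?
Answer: 1178/23349 ≈ 0.050452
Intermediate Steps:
j(M) = -7*M
c(U) = 40 (c(U) = -4*(-10) = 40)
Z(H, l) = 2*H*(-13 + l) (Z(H, l) = (2*H)*(-13 + l) = 2*H*(-13 + l))
v = -46698 (v = 2*129*(-13 - 168) = 2*129*(-181) = -46698)
I = -2356 (I = -7*8*40 + (-77 - 1*39) = -56*40 + (-77 - 39) = -2240 - 116 = -2356)
I/v = -2356/(-46698) = -2356*(-1/46698) = 1178/23349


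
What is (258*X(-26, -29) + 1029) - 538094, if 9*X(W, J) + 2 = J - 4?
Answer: -1614205/3 ≈ -5.3807e+5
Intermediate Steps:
X(W, J) = -⅔ + J/9 (X(W, J) = -2/9 + (J - 4)/9 = -2/9 + (-4 + J)/9 = -2/9 + (-4/9 + J/9) = -⅔ + J/9)
(258*X(-26, -29) + 1029) - 538094 = (258*(-⅔ + (⅑)*(-29)) + 1029) - 538094 = (258*(-⅔ - 29/9) + 1029) - 538094 = (258*(-35/9) + 1029) - 538094 = (-3010/3 + 1029) - 538094 = 77/3 - 538094 = -1614205/3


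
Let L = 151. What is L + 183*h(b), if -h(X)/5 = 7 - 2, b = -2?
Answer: -4424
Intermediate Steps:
h(X) = -25 (h(X) = -5*(7 - 2) = -5*5 = -25)
L + 183*h(b) = 151 + 183*(-25) = 151 - 4575 = -4424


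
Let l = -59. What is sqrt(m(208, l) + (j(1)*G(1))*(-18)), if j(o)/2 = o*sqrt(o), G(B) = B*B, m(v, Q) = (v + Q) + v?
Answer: sqrt(321) ≈ 17.916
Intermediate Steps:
m(v, Q) = Q + 2*v (m(v, Q) = (Q + v) + v = Q + 2*v)
G(B) = B**2
j(o) = 2*o**(3/2) (j(o) = 2*(o*sqrt(o)) = 2*o**(3/2))
sqrt(m(208, l) + (j(1)*G(1))*(-18)) = sqrt((-59 + 2*208) + ((2*1**(3/2))*1**2)*(-18)) = sqrt((-59 + 416) + ((2*1)*1)*(-18)) = sqrt(357 + (2*1)*(-18)) = sqrt(357 + 2*(-18)) = sqrt(357 - 36) = sqrt(321)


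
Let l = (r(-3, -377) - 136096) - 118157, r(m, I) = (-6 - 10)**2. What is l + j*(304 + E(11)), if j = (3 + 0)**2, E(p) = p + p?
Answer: -251063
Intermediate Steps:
r(m, I) = 256 (r(m, I) = (-16)**2 = 256)
E(p) = 2*p
j = 9 (j = 3**2 = 9)
l = -253997 (l = (256 - 136096) - 118157 = -135840 - 118157 = -253997)
l + j*(304 + E(11)) = -253997 + 9*(304 + 2*11) = -253997 + 9*(304 + 22) = -253997 + 9*326 = -253997 + 2934 = -251063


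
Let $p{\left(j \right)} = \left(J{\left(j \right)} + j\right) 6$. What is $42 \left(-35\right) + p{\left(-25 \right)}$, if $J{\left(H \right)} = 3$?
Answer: $-1602$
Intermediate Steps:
$p{\left(j \right)} = 18 + 6 j$ ($p{\left(j \right)} = \left(3 + j\right) 6 = 18 + 6 j$)
$42 \left(-35\right) + p{\left(-25 \right)} = 42 \left(-35\right) + \left(18 + 6 \left(-25\right)\right) = -1470 + \left(18 - 150\right) = -1470 - 132 = -1602$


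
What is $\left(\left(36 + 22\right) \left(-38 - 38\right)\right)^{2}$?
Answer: $19430464$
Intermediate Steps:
$\left(\left(36 + 22\right) \left(-38 - 38\right)\right)^{2} = \left(58 \left(-76\right)\right)^{2} = \left(-4408\right)^{2} = 19430464$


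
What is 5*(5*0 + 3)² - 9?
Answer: 36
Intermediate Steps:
5*(5*0 + 3)² - 9 = 5*(0 + 3)² - 9 = 5*3² - 9 = 5*9 - 9 = 45 - 9 = 36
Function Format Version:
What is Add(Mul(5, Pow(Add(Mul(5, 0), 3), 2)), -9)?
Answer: 36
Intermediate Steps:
Add(Mul(5, Pow(Add(Mul(5, 0), 3), 2)), -9) = Add(Mul(5, Pow(Add(0, 3), 2)), -9) = Add(Mul(5, Pow(3, 2)), -9) = Add(Mul(5, 9), -9) = Add(45, -9) = 36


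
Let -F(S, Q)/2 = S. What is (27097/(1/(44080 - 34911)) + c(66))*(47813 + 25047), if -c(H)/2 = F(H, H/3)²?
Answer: 18099702328700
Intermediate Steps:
F(S, Q) = -2*S
c(H) = -8*H² (c(H) = -2*4*H² = -8*H²)
(27097/(1/(44080 - 34911)) + c(66))*(47813 + 25047) = (27097/(1/(44080 - 34911)) - 8*66²)*(47813 + 25047) = (27097/(1/9169) - 8*4356)*72860 = (27097/(1/9169) - 34848)*72860 = (27097*9169 - 34848)*72860 = (248452393 - 34848)*72860 = 248417545*72860 = 18099702328700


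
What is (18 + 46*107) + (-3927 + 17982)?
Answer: 18995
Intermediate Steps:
(18 + 46*107) + (-3927 + 17982) = (18 + 4922) + 14055 = 4940 + 14055 = 18995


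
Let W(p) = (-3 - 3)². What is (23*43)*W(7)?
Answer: 35604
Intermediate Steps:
W(p) = 36 (W(p) = (-6)² = 36)
(23*43)*W(7) = (23*43)*36 = 989*36 = 35604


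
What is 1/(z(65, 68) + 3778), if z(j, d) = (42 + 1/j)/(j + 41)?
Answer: 6890/26033151 ≈ 0.00026466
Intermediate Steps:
z(j, d) = (42 + 1/j)/(41 + j)
1/(z(65, 68) + 3778) = 1/((1 + 42*65)/(65*(41 + 65)) + 3778) = 1/((1/65)*(1 + 2730)/106 + 3778) = 1/((1/65)*(1/106)*2731 + 3778) = 1/(2731/6890 + 3778) = 1/(26033151/6890) = 6890/26033151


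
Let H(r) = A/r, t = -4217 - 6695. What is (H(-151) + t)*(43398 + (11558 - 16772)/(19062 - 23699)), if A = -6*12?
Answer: -331573940493600/700187 ≈ -4.7355e+8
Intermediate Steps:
t = -10912
A = -72
H(r) = -72/r
(H(-151) + t)*(43398 + (11558 - 16772)/(19062 - 23699)) = (-72/(-151) - 10912)*(43398 + (11558 - 16772)/(19062 - 23699)) = (-72*(-1/151) - 10912)*(43398 - 5214/(-4637)) = (72/151 - 10912)*(43398 - 5214*(-1/4637)) = -1647640*(43398 + 5214/4637)/151 = -1647640/151*201241740/4637 = -331573940493600/700187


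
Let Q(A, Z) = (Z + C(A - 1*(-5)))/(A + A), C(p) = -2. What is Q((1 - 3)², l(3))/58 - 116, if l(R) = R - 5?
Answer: -13457/116 ≈ -116.01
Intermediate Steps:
l(R) = -5 + R
Q(A, Z) = (-2 + Z)/(2*A) (Q(A, Z) = (Z - 2)/(A + A) = (-2 + Z)/((2*A)) = (-2 + Z)*(1/(2*A)) = (-2 + Z)/(2*A))
Q((1 - 3)², l(3))/58 - 116 = ((-2 + (-5 + 3))/(2*((1 - 3)²)))/58 - 116 = ((-2 - 2)/(2*((-2)²)))*(1/58) - 116 = ((½)*(-4)/4)*(1/58) - 116 = ((½)*(¼)*(-4))*(1/58) - 116 = -½*1/58 - 116 = -1/116 - 116 = -13457/116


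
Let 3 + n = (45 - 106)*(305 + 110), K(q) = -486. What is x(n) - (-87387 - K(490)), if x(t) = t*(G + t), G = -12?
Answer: 641391841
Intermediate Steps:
n = -25318 (n = -3 + (45 - 106)*(305 + 110) = -3 - 61*415 = -3 - 25315 = -25318)
x(t) = t*(-12 + t)
x(n) - (-87387 - K(490)) = -25318*(-12 - 25318) - (-87387 - 1*(-486)) = -25318*(-25330) - (-87387 + 486) = 641304940 - 1*(-86901) = 641304940 + 86901 = 641391841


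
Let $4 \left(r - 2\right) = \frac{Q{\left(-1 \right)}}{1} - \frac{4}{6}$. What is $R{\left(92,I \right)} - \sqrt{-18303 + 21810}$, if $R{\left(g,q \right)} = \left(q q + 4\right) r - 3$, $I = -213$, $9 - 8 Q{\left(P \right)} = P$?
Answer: $\frac{4673275}{48} - \sqrt{3507} \approx 97301.0$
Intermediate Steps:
$Q{\left(P \right)} = \frac{9}{8} - \frac{P}{8}$
$r = \frac{103}{48}$ ($r = 2 + \frac{\frac{\frac{9}{8} - - \frac{1}{8}}{1} - \frac{4}{6}}{4} = 2 + \frac{\left(\frac{9}{8} + \frac{1}{8}\right) 1 - \frac{2}{3}}{4} = 2 + \frac{\frac{5}{4} \cdot 1 - \frac{2}{3}}{4} = 2 + \frac{\frac{5}{4} - \frac{2}{3}}{4} = 2 + \frac{1}{4} \cdot \frac{7}{12} = 2 + \frac{7}{48} = \frac{103}{48} \approx 2.1458$)
$R{\left(g,q \right)} = \frac{67}{12} + \frac{103 q^{2}}{48}$ ($R{\left(g,q \right)} = \left(q q + 4\right) \frac{103}{48} - 3 = \left(q^{2} + 4\right) \frac{103}{48} - 3 = \left(4 + q^{2}\right) \frac{103}{48} - 3 = \left(\frac{103}{12} + \frac{103 q^{2}}{48}\right) - 3 = \frac{67}{12} + \frac{103 q^{2}}{48}$)
$R{\left(92,I \right)} - \sqrt{-18303 + 21810} = \left(\frac{67}{12} + \frac{103 \left(-213\right)^{2}}{48}\right) - \sqrt{-18303 + 21810} = \left(\frac{67}{12} + \frac{103}{48} \cdot 45369\right) - \sqrt{3507} = \left(\frac{67}{12} + \frac{1557669}{16}\right) - \sqrt{3507} = \frac{4673275}{48} - \sqrt{3507}$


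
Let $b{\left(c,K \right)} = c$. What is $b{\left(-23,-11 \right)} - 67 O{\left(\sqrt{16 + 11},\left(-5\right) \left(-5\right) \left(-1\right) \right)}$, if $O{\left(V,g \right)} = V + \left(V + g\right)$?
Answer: $1652 - 402 \sqrt{3} \approx 955.72$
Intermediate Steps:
$O{\left(V,g \right)} = g + 2 V$
$b{\left(-23,-11 \right)} - 67 O{\left(\sqrt{16 + 11},\left(-5\right) \left(-5\right) \left(-1\right) \right)} = -23 - 67 \left(\left(-5\right) \left(-5\right) \left(-1\right) + 2 \sqrt{16 + 11}\right) = -23 - 67 \left(25 \left(-1\right) + 2 \sqrt{27}\right) = -23 - 67 \left(-25 + 2 \cdot 3 \sqrt{3}\right) = -23 - 67 \left(-25 + 6 \sqrt{3}\right) = -23 + \left(1675 - 402 \sqrt{3}\right) = 1652 - 402 \sqrt{3}$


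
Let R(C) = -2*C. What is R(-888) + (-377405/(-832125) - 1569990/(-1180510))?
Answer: 4989638239558/2806662525 ≈ 1777.8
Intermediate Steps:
R(-888) + (-377405/(-832125) - 1569990/(-1180510)) = -2*(-888) + (-377405/(-832125) - 1569990/(-1180510)) = 1776 + (-377405*(-1/832125) - 1569990*(-1/1180510)) = 1776 + (10783/23775 + 156999/118051) = 1776 + 5005595158/2806662525 = 4989638239558/2806662525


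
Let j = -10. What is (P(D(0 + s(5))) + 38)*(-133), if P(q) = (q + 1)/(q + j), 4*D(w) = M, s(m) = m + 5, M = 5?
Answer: -25099/5 ≈ -5019.8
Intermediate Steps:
s(m) = 5 + m
D(w) = 5/4 (D(w) = (1/4)*5 = 5/4)
P(q) = (1 + q)/(-10 + q) (P(q) = (q + 1)/(q - 10) = (1 + q)/(-10 + q))
(P(D(0 + s(5))) + 38)*(-133) = ((1 + 5/4)/(-10 + 5/4) + 38)*(-133) = ((9/4)/(-35/4) + 38)*(-133) = (-4/35*9/4 + 38)*(-133) = (-9/35 + 38)*(-133) = (1321/35)*(-133) = -25099/5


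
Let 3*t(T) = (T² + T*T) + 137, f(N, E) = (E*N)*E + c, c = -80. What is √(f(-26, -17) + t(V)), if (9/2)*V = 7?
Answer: I*√5501559/27 ≈ 86.872*I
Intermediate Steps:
f(N, E) = -80 + N*E² (f(N, E) = (E*N)*E - 80 = N*E² - 80 = -80 + N*E²)
V = 14/9 (V = (2/9)*7 = 14/9 ≈ 1.5556)
t(T) = 137/3 + 2*T²/3 (t(T) = ((T² + T*T) + 137)/3 = ((T² + T²) + 137)/3 = (2*T² + 137)/3 = (137 + 2*T²)/3 = 137/3 + 2*T²/3)
√(f(-26, -17) + t(V)) = √((-80 - 26*(-17)²) + (137/3 + 2*(14/9)²/3)) = √((-80 - 26*289) + (137/3 + (⅔)*(196/81))) = √((-80 - 7514) + (137/3 + 392/243)) = √(-7594 + 11489/243) = √(-1833853/243) = I*√5501559/27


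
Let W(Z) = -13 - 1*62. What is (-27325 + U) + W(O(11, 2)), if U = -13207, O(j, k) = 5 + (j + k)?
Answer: -40607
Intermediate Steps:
O(j, k) = 5 + j + k
W(Z) = -75 (W(Z) = -13 - 62 = -75)
(-27325 + U) + W(O(11, 2)) = (-27325 - 13207) - 75 = -40532 - 75 = -40607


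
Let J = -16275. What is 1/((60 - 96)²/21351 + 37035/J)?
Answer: -7721945/17103153 ≈ -0.45149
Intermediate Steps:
1/((60 - 96)²/21351 + 37035/J) = 1/((60 - 96)²/21351 + 37035/(-16275)) = 1/((-36)²*(1/21351) + 37035*(-1/16275)) = 1/(1296*(1/21351) - 2469/1085) = 1/(432/7117 - 2469/1085) = 1/(-17103153/7721945) = -7721945/17103153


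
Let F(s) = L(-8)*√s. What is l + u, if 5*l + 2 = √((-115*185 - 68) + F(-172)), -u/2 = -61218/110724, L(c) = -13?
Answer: 32561/46135 + √(-21343 - 26*I*√43)/5 ≈ 0.82248 - 29.219*I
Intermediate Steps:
F(s) = -13*√s
u = 10203/9227 (u = -(-122436)/110724 = -2*(-10203/18454) = 10203/9227 ≈ 1.1058)
l = -⅖ + √(-21343 - 26*I*√43)/5 (l = -⅖ + √((-115*185 - 68) - 26*I*√43)/5 = -⅖ + √((-21275 - 68) - 26*I*√43)/5 = -⅖ + √(-21343 - 26*I*√43)/5 ≈ -0.2833 - 29.219*I)
l + u = (-⅖ + √(-21343 - 26*I*√43)/5) + 10203/9227 = 32561/46135 + √(-21343 - 26*I*√43)/5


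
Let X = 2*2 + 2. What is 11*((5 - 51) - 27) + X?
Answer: -797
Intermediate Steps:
X = 6 (X = 4 + 2 = 6)
11*((5 - 51) - 27) + X = 11*((5 - 51) - 27) + 6 = 11*(-46 - 27) + 6 = 11*(-73) + 6 = -803 + 6 = -797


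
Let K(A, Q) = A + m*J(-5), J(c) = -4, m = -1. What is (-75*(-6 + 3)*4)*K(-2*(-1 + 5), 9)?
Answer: -3600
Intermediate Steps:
K(A, Q) = 4 + A (K(A, Q) = A - 1*(-4) = A + 4 = 4 + A)
(-75*(-6 + 3)*4)*K(-2*(-1 + 5), 9) = (-75*(-6 + 3)*4)*(4 - 2*(-1 + 5)) = (-(-225)*4)*(4 - 2*4) = (-75*(-12))*(4 - 8) = 900*(-4) = -3600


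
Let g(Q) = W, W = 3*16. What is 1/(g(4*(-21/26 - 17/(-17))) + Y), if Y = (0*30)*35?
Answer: 1/48 ≈ 0.020833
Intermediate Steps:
W = 48
g(Q) = 48
Y = 0 (Y = 0*35 = 0)
1/(g(4*(-21/26 - 17/(-17))) + Y) = 1/(48 + 0) = 1/48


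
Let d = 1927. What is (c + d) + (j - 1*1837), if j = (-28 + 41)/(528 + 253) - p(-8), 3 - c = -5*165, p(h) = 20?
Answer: 701351/781 ≈ 898.02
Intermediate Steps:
c = 828 (c = 3 - (-5)*165 = 3 - 1*(-825) = 3 + 825 = 828)
j = -15607/781 (j = (-28 + 41)/(528 + 253) - 1*20 = 13/781 - 20 = -15607/781 ≈ -19.983)
(c + d) + (j - 1*1837) = (828 + 1927) + (-15607/781 - 1*1837) = 2755 + (-15607/781 - 1837) = 2755 - 1450304/781 = 701351/781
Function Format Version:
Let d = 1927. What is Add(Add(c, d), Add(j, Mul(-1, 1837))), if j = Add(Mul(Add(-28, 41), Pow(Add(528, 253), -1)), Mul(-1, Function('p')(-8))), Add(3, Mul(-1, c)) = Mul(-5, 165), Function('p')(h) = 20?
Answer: Rational(701351, 781) ≈ 898.02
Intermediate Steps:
c = 828 (c = Add(3, Mul(-1, Mul(-5, 165))) = Add(3, Mul(-1, -825)) = Add(3, 825) = 828)
j = Rational(-15607, 781) (j = Add(Mul(Add(-28, 41), Pow(Add(528, 253), -1)), Mul(-1, 20)) = Add(Mul(13, Pow(781, -1)), -20) = Add(Mul(13, Rational(1, 781)), -20) = Add(Rational(13, 781), -20) = Rational(-15607, 781) ≈ -19.983)
Add(Add(c, d), Add(j, Mul(-1, 1837))) = Add(Add(828, 1927), Add(Rational(-15607, 781), Mul(-1, 1837))) = Add(2755, Add(Rational(-15607, 781), -1837)) = Add(2755, Rational(-1450304, 781)) = Rational(701351, 781)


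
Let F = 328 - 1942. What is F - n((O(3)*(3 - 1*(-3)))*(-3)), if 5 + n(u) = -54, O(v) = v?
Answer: -1555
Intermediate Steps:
n(u) = -59 (n(u) = -5 - 54 = -59)
F = -1614
F - n((O(3)*(3 - 1*(-3)))*(-3)) = -1614 - 1*(-59) = -1614 + 59 = -1555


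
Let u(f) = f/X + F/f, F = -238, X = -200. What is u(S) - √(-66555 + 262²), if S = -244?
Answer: 3348/1525 - √2089 ≈ -43.510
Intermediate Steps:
u(f) = -238/f - f/200 (u(f) = f/(-200) - 238/f = f*(-1/200) - 238/f = -f/200 - 238/f = -238/f - f/200)
u(S) - √(-66555 + 262²) = (-238/(-244) - 1/200*(-244)) - √(-66555 + 262²) = (-238*(-1/244) + 61/50) - √(-66555 + 68644) = (119/122 + 61/50) - √2089 = 3348/1525 - √2089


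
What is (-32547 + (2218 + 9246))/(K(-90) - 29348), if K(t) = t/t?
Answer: 21083/29347 ≈ 0.71840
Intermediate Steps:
K(t) = 1
(-32547 + (2218 + 9246))/(K(-90) - 29348) = (-32547 + (2218 + 9246))/(1 - 29348) = (-32547 + 11464)/(-29347) = -21083*(-1/29347) = 21083/29347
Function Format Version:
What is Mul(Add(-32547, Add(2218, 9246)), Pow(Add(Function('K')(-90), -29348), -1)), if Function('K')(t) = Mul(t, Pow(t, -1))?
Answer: Rational(21083, 29347) ≈ 0.71840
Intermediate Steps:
Function('K')(t) = 1
Mul(Add(-32547, Add(2218, 9246)), Pow(Add(Function('K')(-90), -29348), -1)) = Mul(Add(-32547, Add(2218, 9246)), Pow(Add(1, -29348), -1)) = Mul(Add(-32547, 11464), Pow(-29347, -1)) = Mul(-21083, Rational(-1, 29347)) = Rational(21083, 29347)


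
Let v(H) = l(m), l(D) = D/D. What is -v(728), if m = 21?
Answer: -1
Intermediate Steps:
l(D) = 1
v(H) = 1
-v(728) = -1*1 = -1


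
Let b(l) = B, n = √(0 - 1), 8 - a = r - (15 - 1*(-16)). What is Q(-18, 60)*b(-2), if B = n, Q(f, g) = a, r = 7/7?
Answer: 38*I ≈ 38.0*I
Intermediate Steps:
r = 1 (r = 7*(⅐) = 1)
a = 38 (a = 8 - (1 - (15 - 1*(-16))) = 8 - (1 - (15 + 16)) = 8 - (1 - 1*31) = 8 - (1 - 31) = 8 - 1*(-30) = 8 + 30 = 38)
n = I (n = √(-1) = I ≈ 1.0*I)
Q(f, g) = 38
B = I ≈ 1.0*I
b(l) = I
Q(-18, 60)*b(-2) = 38*I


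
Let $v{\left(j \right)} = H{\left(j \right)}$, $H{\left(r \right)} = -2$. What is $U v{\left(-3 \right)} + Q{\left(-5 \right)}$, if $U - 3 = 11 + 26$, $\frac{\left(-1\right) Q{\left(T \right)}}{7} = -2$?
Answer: $-66$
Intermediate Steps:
$Q{\left(T \right)} = 14$ ($Q{\left(T \right)} = \left(-7\right) \left(-2\right) = 14$)
$U = 40$ ($U = 3 + \left(11 + 26\right) = 3 + 37 = 40$)
$v{\left(j \right)} = -2$
$U v{\left(-3 \right)} + Q{\left(-5 \right)} = 40 \left(-2\right) + 14 = -80 + 14 = -66$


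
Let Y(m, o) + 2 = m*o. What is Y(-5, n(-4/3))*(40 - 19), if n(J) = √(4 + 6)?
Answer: -42 - 105*√10 ≈ -374.04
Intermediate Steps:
n(J) = √10
Y(m, o) = -2 + m*o
Y(-5, n(-4/3))*(40 - 19) = (-2 - 5*√10)*(40 - 19) = (-2 - 5*√10)*21 = -42 - 105*√10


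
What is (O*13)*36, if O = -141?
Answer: -65988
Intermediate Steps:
(O*13)*36 = -141*13*36 = -1833*36 = -65988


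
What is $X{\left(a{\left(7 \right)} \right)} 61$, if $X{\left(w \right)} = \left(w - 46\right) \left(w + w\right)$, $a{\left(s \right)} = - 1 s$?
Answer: $45262$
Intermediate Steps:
$a{\left(s \right)} = - s$
$X{\left(w \right)} = 2 w \left(-46 + w\right)$ ($X{\left(w \right)} = \left(-46 + w\right) 2 w = 2 w \left(-46 + w\right)$)
$X{\left(a{\left(7 \right)} \right)} 61 = 2 \left(\left(-1\right) 7\right) \left(-46 - 7\right) 61 = 2 \left(-7\right) \left(-46 - 7\right) 61 = 2 \left(-7\right) \left(-53\right) 61 = 742 \cdot 61 = 45262$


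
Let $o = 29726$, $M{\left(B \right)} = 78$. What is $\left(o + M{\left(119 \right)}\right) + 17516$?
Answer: $47320$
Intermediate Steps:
$\left(o + M{\left(119 \right)}\right) + 17516 = \left(29726 + 78\right) + 17516 = 29804 + 17516 = 47320$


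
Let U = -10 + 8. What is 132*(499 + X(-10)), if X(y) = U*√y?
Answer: 65868 - 264*I*√10 ≈ 65868.0 - 834.84*I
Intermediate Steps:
U = -2
X(y) = -2*√y
132*(499 + X(-10)) = 132*(499 - 2*I*√10) = 65868 - 264*I*√10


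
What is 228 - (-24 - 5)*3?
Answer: 315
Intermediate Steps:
228 - (-24 - 5)*3 = 228 - (-29)*3 = 228 - 1*(-87) = 228 + 87 = 315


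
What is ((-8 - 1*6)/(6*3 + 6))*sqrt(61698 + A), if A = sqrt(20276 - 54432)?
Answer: -7*sqrt(61698 + 2*I*sqrt(8539))/12 ≈ -144.89 - 0.21701*I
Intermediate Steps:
A = 2*I*sqrt(8539) (A = sqrt(-34156) = 2*I*sqrt(8539) ≈ 184.81*I)
((-8 - 1*6)/(6*3 + 6))*sqrt(61698 + A) = ((-8 - 1*6)/(6*3 + 6))*sqrt(61698 + 2*I*sqrt(8539)) = ((-8 - 6)/(18 + 6))*sqrt(61698 + 2*I*sqrt(8539)) = (-14/24)*sqrt(61698 + 2*I*sqrt(8539)) = (-14*1/24)*sqrt(61698 + 2*I*sqrt(8539)) = -7*sqrt(61698 + 2*I*sqrt(8539))/12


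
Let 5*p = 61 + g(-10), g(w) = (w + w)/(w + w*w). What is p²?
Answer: 299209/2025 ≈ 147.76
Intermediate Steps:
g(w) = 2*w/(w + w²) (g(w) = (2*w)/(w + w²) = 2*w/(w + w²))
p = 547/45 (p = (61 + 2/(1 - 10))/5 = (61 + 2/(-9))/5 = (61 + 2*(-⅑))/5 = (61 - 2/9)/5 = (⅕)*(547/9) = 547/45 ≈ 12.156)
p² = (547/45)² = 299209/2025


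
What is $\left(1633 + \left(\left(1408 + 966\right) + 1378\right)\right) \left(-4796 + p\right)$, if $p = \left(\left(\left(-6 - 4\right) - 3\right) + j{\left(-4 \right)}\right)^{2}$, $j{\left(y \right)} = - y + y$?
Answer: $-24916395$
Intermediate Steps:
$j{\left(y \right)} = 0$
$p = 169$ ($p = \left(\left(\left(-6 - 4\right) - 3\right) + 0\right)^{2} = \left(\left(-10 - 3\right) + 0\right)^{2} = \left(-13 + 0\right)^{2} = \left(-13\right)^{2} = 169$)
$\left(1633 + \left(\left(1408 + 966\right) + 1378\right)\right) \left(-4796 + p\right) = \left(1633 + \left(\left(1408 + 966\right) + 1378\right)\right) \left(-4796 + 169\right) = \left(1633 + \left(2374 + 1378\right)\right) \left(-4627\right) = \left(1633 + 3752\right) \left(-4627\right) = 5385 \left(-4627\right) = -24916395$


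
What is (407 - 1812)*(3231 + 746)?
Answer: -5587685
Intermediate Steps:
(407 - 1812)*(3231 + 746) = -1405*3977 = -5587685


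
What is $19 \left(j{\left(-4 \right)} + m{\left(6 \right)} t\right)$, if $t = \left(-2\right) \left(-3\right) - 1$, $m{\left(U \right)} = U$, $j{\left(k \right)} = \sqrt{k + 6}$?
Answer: $570 + 19 \sqrt{2} \approx 596.87$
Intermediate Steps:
$j{\left(k \right)} = \sqrt{6 + k}$
$t = 5$ ($t = 6 - 1 = 5$)
$19 \left(j{\left(-4 \right)} + m{\left(6 \right)} t\right) = 19 \left(\sqrt{6 - 4} + 6 \cdot 5\right) = 19 \left(\sqrt{2} + 30\right) = 19 \left(30 + \sqrt{2}\right) = 570 + 19 \sqrt{2}$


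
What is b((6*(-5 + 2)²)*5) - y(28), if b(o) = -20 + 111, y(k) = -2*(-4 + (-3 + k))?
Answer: 133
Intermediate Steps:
y(k) = 14 - 2*k (y(k) = -2*(-7 + k) = 14 - 2*k)
b(o) = 91
b((6*(-5 + 2)²)*5) - y(28) = 91 - (14 - 2*28) = 91 - (14 - 56) = 91 - 1*(-42) = 91 + 42 = 133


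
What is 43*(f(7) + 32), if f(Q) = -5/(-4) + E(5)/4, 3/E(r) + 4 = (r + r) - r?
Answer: 1462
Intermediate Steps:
E(r) = 3/(-4 + r) (E(r) = 3/(-4 + ((r + r) - r)) = 3/(-4 + (2*r - r)) = 3/(-4 + r))
f(Q) = 2 (f(Q) = -5/(-4) + (3/(-4 + 5))/4 = -5*(-1/4) + (3/1)*(1/4) = 5/4 + (3*1)*(1/4) = 5/4 + 3*(1/4) = 5/4 + 3/4 = 2)
43*(f(7) + 32) = 43*(2 + 32) = 43*34 = 1462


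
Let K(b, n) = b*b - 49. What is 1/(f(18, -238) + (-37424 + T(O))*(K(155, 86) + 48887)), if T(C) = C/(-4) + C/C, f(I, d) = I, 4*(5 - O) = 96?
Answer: -4/10905623727 ≈ -3.6678e-10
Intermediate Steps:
O = -19 (O = 5 - ¼*96 = 5 - 24 = -19)
T(C) = 1 - C/4 (T(C) = C*(-¼) + 1 = -C/4 + 1 = 1 - C/4)
K(b, n) = -49 + b² (K(b, n) = b² - 49 = -49 + b²)
1/(f(18, -238) + (-37424 + T(O))*(K(155, 86) + 48887)) = 1/(18 + (-37424 + (1 - ¼*(-19)))*((-49 + 155²) + 48887)) = 1/(18 + (-37424 + (1 + 19/4))*((-49 + 24025) + 48887)) = 1/(18 + (-37424 + 23/4)*(23976 + 48887)) = 1/(18 - 149673/4*72863) = 1/(18 - 10905623799/4) = 1/(-10905623727/4) = -4/10905623727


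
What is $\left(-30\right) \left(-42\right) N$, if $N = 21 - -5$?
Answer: $32760$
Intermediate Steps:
$N = 26$ ($N = 21 + 5 = 26$)
$\left(-30\right) \left(-42\right) N = \left(-30\right) \left(-42\right) 26 = 1260 \cdot 26 = 32760$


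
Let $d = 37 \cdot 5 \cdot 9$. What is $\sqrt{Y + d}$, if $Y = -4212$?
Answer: $3 i \sqrt{283} \approx 50.468 i$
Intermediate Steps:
$d = 1665$ ($d = 185 \cdot 9 = 1665$)
$\sqrt{Y + d} = \sqrt{-4212 + 1665} = \sqrt{-2547} = 3 i \sqrt{283}$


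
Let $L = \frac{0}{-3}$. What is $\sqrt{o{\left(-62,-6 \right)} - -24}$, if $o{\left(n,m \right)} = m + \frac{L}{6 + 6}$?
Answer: $3 \sqrt{2} \approx 4.2426$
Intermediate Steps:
$L = 0$ ($L = 0 \left(- \frac{1}{3}\right) = 0$)
$o{\left(n,m \right)} = m$ ($o{\left(n,m \right)} = m + \frac{1}{6 + 6} \cdot 0 = m + \frac{1}{12} \cdot 0 = m + 0 = m$)
$\sqrt{o{\left(-62,-6 \right)} - -24} = \sqrt{-6 - -24} = \sqrt{-6 + \left(-2131 + 2155\right)} = \sqrt{-6 + 24} = \sqrt{18} = 3 \sqrt{2}$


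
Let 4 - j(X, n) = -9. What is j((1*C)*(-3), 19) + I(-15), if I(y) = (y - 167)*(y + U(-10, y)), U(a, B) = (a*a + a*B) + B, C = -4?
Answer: -40027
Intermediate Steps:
U(a, B) = B + a**2 + B*a (U(a, B) = (a**2 + B*a) + B = B + a**2 + B*a)
I(y) = (-167 + y)*(100 - 8*y) (I(y) = (y - 167)*(y + (y + (-10)**2 + y*(-10))) = (-167 + y)*(y + (y + 100 - 10*y)) = (-167 + y)*(y + (100 - 9*y)) = (-167 + y)*(100 - 8*y))
j(X, n) = 13 (j(X, n) = 4 - 1*(-9) = 4 + 9 = 13)
j((1*C)*(-3), 19) + I(-15) = 13 + (-16700 - 8*(-15)**2 + 1436*(-15)) = 13 + (-16700 - 8*225 - 21540) = 13 + (-16700 - 1800 - 21540) = 13 - 40040 = -40027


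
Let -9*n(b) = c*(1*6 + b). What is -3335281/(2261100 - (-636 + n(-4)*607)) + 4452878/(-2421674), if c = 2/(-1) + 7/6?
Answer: -244993912471762/73938353201569 ≈ -3.3135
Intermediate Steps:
c = -⅚ (c = 2*(-1) + 7*(⅙) = -2 + 7/6 = -⅚ ≈ -0.83333)
n(b) = 5/9 + 5*b/54 (n(b) = -(-5)*(1*6 + b)/54 = -(-5)*(6 + b)/54 = -(-5 - 5*b/6)/9 = 5/9 + 5*b/54)
-3335281/(2261100 - (-636 + n(-4)*607)) + 4452878/(-2421674) = -3335281/(2261100 - (-636 + (5/9 + (5/54)*(-4))*607)) + 4452878/(-2421674) = -3335281/(2261100 - (-636 + (5/9 - 10/27)*607)) + 4452878*(-1/2421674) = -3335281/(2261100 - (-636 + (5/27)*607)) - 2226439/1210837 = -3335281/(2261100 - (-636 + 3035/27)) - 2226439/1210837 = -3335281/(2261100 - 1*(-14137/27)) - 2226439/1210837 = -3335281/(2261100 + 14137/27) - 2226439/1210837 = -3335281/61063837/27 - 2226439/1210837 = -3335281*27/61063837 - 2226439/1210837 = -90052587/61063837 - 2226439/1210837 = -244993912471762/73938353201569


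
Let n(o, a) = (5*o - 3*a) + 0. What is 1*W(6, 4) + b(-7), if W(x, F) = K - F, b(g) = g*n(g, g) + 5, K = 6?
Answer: 105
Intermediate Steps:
n(o, a) = -3*a + 5*o (n(o, a) = (-3*a + 5*o) + 0 = -3*a + 5*o)
b(g) = 5 + 2*g² (b(g) = g*(-3*g + 5*g) + 5 = g*(2*g) + 5 = 2*g² + 5 = 5 + 2*g²)
W(x, F) = 6 - F
1*W(6, 4) + b(-7) = 1*(6 - 1*4) + (5 + 2*(-7)²) = 1*(6 - 4) + (5 + 2*49) = 1*2 + (5 + 98) = 2 + 103 = 105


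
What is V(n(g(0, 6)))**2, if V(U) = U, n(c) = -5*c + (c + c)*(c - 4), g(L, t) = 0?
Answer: 0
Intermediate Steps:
n(c) = -5*c + 2*c*(-4 + c) (n(c) = -5*c + (2*c)*(-4 + c) = -5*c + 2*c*(-4 + c))
V(n(g(0, 6)))**2 = (0*(-13 + 2*0))**2 = (0*(-13 + 0))**2 = (0*(-13))**2 = 0**2 = 0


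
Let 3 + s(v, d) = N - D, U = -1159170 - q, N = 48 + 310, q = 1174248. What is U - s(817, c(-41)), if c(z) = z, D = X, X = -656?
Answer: -2334429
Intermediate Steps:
D = -656
N = 358
U = -2333418 (U = -1159170 - 1*1174248 = -1159170 - 1174248 = -2333418)
s(v, d) = 1011 (s(v, d) = -3 + (358 - 1*(-656)) = -3 + (358 + 656) = -3 + 1014 = 1011)
U - s(817, c(-41)) = -2333418 - 1*1011 = -2333418 - 1011 = -2334429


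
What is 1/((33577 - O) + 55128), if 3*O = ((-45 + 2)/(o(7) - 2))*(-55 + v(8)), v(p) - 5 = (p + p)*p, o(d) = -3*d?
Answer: 23/2039097 ≈ 1.1280e-5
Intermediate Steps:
v(p) = 5 + 2*p² (v(p) = 5 + (p + p)*p = 5 + (2*p)*p = 5 + 2*p²)
O = 1118/23 (O = (((-45 + 2)/(-3*7 - 2))*(-55 + (5 + 2*8²)))/3 = ((-43/(-21 - 2))*(-55 + (5 + 2*64)))/3 = ((-43/(-23))*(-55 + (5 + 128)))/3 = ((-43*(-1/23))*(-55 + 133))/3 = ((43/23)*78)/3 = (⅓)*(3354/23) = 1118/23 ≈ 48.609)
1/((33577 - O) + 55128) = 1/((33577 - 1*1118/23) + 55128) = 1/((33577 - 1118/23) + 55128) = 1/(771153/23 + 55128) = 1/(2039097/23) = 23/2039097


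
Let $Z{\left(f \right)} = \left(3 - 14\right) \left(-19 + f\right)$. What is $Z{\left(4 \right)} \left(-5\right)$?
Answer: $-825$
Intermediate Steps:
$Z{\left(f \right)} = 209 - 11 f$ ($Z{\left(f \right)} = - 11 \left(-19 + f\right) = 209 - 11 f$)
$Z{\left(4 \right)} \left(-5\right) = \left(209 - 44\right) \left(-5\right) = 165 \left(-5\right) = -825$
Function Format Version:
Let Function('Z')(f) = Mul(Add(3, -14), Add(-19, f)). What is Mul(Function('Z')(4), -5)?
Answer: -825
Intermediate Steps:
Function('Z')(f) = Add(209, Mul(-11, f)) (Function('Z')(f) = Mul(-11, Add(-19, f)) = Add(209, Mul(-11, f)))
Mul(Function('Z')(4), -5) = Mul(Add(209, Mul(-11, 4)), -5) = Mul(Add(209, -44), -5) = Mul(165, -5) = -825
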